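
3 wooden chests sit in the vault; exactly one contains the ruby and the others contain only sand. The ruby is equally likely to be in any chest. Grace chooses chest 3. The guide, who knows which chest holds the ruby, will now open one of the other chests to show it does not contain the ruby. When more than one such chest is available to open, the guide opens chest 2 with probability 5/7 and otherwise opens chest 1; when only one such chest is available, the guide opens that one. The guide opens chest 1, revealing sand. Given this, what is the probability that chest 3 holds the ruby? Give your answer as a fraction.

Apply Bayes' rule, conditioning on where the ruby actually is.
If it is in chest 1 (prior 1/3): the guide opened chest 1, so this case is ruled out; weight (1/3)·0 = 0.
If it is in chest 2 (prior 1/3): only chest 1 is available, probability 1; weight (1/3)·1 = 1/3.
If it is in chest 3 (prior 1/3): chest 2 is available but not opened, probability 2/7; weight (1/3)·(2/7) = 2/21.
The weights sum to 3/7.
So P(the ruby in chest 3 | the guide opened chest 1) = (2/21) / (3/7) = 2/9.

2/9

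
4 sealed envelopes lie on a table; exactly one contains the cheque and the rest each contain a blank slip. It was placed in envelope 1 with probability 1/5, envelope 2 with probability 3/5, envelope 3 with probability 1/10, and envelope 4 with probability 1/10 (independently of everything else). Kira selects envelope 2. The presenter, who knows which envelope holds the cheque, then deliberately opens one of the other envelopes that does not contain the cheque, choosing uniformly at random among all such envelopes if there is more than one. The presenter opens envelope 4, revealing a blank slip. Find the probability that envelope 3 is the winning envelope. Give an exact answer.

Apply Bayes' rule, conditioning on where the cheque actually is.
If it is in envelope 1 (prior 1/5): the presenter has 2 equally likely choices, so probability 1/2; weight (1/5)·(1/2) = 1/10.
If it is in envelope 2 (prior 3/5): the presenter has 3 equally likely choices, so probability 1/3; weight (3/5)·(1/3) = 1/5.
If it is in envelope 3 (prior 1/10): the presenter has 2 equally likely choices, so probability 1/2; weight (1/10)·(1/2) = 1/20.
If it is in envelope 4 (prior 1/10): the presenter opened envelope 4, so this case is ruled out; weight (1/10)·0 = 0.
The weights sum to 7/20.
So P(the cheque in envelope 3 | the presenter opened envelope 4) = (1/20) / (7/20) = 1/7.

1/7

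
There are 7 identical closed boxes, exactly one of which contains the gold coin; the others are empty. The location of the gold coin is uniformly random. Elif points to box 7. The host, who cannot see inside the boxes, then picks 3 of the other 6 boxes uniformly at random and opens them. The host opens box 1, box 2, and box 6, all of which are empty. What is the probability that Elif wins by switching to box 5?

Apply Bayes' rule, conditioning on where the gold coin actually is.
If it is in any of boxes 1, 2, and 6 (prior 1/7 each): that box was opened and seen not to hold the prize — ruled out; weight (1/7)·0 = 0 each.
If it is in any of boxes 3, 4, 5, and 7 (prior 1/7 each): the host picks exactly this set with probability 1/20 regardless, and none is the prize; weight (1/7)·(1/20) = 1/140 each.
The weights sum to 1/35.
So P(the gold coin in box 5 | the host opened box 1, box 2, and box 6) = (1/140) / (1/35) = 1/4.

1/4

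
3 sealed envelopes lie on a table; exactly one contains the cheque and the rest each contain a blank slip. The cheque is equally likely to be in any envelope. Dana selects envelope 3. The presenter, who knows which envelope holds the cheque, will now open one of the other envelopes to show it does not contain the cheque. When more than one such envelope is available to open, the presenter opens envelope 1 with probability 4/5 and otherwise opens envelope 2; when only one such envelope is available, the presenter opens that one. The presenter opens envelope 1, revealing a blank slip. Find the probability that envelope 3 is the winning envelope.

Consider each possible location of the cheque in turn.
If it is in envelope 1 (prior 1/3): the presenter opened envelope 1, so this case is ruled out; weight (1/3)·0 = 0.
If it is in envelope 2 (prior 1/3): only envelope 1 is available, probability 1; weight (1/3)·1 = 1/3.
If it is in envelope 3 (prior 1/3): envelope 1 is available, opened with probability 4/5; weight (1/3)·(4/5) = 4/15.
The weights sum to 3/5.
So P(the cheque in envelope 3 | the presenter opened envelope 1) = (4/15) / (3/5) = 4/9.

4/9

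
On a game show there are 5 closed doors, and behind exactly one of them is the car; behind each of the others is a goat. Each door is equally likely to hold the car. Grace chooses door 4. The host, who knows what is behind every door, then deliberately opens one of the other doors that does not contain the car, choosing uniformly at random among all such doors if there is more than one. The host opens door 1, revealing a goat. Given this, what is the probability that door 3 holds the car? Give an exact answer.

4/15

Condition on the true location of the car.
If it is behind door 1 (prior 1/5): the host opened door 1, so this case is ruled out; weight (1/5)·0 = 0.
If it is behind any of doors 2, 3, and 5 (prior 1/5 each): the host has 3 equally likely choices, so probability 1/3; weight (1/5)·(1/3) = 1/15 each.
If it is behind door 4 (prior 1/5): the host has 4 equally likely choices, so probability 1/4; weight (1/5)·(1/4) = 1/20.
The weights sum to 1/4.
So P(the car behind door 3 | the host opened door 1) = (1/15) / (1/4) = 4/15.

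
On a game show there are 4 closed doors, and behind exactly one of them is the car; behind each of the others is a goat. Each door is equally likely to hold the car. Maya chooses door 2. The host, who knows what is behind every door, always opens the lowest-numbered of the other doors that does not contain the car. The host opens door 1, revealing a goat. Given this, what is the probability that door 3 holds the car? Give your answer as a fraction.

Apply Bayes' rule, conditioning on where the car actually is.
If it is behind door 1 (prior 1/4): the host opened door 1, so this case is ruled out; weight (1/4)·0 = 0.
If it is behind any of doors 2, 3, and 4 (prior 1/4 each): door 1 is the lowest-numbered option available, probability 1; weight (1/4)·1 = 1/4 each.
The weights sum to 3/4.
So P(the car behind door 3 | the host opened door 1) = (1/4) / (3/4) = 1/3.

1/3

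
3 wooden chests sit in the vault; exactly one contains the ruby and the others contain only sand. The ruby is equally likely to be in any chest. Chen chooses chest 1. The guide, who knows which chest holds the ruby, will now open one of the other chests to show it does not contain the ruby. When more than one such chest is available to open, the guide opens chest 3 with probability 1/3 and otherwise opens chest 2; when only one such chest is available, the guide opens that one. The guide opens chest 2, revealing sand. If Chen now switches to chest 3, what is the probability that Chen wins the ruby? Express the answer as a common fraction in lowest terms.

Apply Bayes' rule, conditioning on where the ruby actually is.
If it is in chest 1 (prior 1/3): chest 3 is available but not opened, probability 2/3; weight (1/3)·(2/3) = 2/9.
If it is in chest 2 (prior 1/3): the guide opened chest 2, so this case is ruled out; weight (1/3)·0 = 0.
If it is in chest 3 (prior 1/3): only chest 2 is available, probability 1; weight (1/3)·1 = 1/3.
The weights sum to 5/9.
So P(the ruby in chest 3 | the guide opened chest 2) = (1/3) / (5/9) = 3/5.

3/5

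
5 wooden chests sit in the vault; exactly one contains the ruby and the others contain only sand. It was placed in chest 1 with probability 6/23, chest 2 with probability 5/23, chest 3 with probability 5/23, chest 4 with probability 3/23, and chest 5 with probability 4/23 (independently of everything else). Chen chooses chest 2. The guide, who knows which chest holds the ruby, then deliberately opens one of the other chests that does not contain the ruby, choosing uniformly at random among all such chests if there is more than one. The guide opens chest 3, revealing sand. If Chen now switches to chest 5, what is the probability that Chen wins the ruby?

16/67

Apply Bayes' rule, conditioning on where the ruby actually is.
If it is in chest 1 (prior 6/23): the guide has 3 equally likely choices, so probability 1/3; weight (6/23)·(1/3) = 2/23.
If it is in chest 2 (prior 5/23): the guide has 4 equally likely choices, so probability 1/4; weight (5/23)·(1/4) = 5/92.
If it is in chest 3 (prior 5/23): the guide opened chest 3, so this case is ruled out; weight (5/23)·0 = 0.
If it is in chest 4 (prior 3/23): the guide has 3 equally likely choices, so probability 1/3; weight (3/23)·(1/3) = 1/23.
If it is in chest 5 (prior 4/23): the guide has 3 equally likely choices, so probability 1/3; weight (4/23)·(1/3) = 4/69.
The weights sum to 67/276.
So P(the ruby in chest 5 | the guide opened chest 3) = (4/69) / (67/276) = 16/67.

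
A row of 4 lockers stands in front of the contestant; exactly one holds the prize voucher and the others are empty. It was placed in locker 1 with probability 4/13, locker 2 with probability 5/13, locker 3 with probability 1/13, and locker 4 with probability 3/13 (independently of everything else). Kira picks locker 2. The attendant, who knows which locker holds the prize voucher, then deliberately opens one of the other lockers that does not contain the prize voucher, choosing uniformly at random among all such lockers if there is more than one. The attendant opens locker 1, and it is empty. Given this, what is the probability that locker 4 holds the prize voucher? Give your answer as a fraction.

Consider each possible location of the prize voucher in turn.
If it is in locker 1 (prior 4/13): the attendant opened locker 1, so this case is ruled out; weight (4/13)·0 = 0.
If it is in locker 2 (prior 5/13): the attendant has 3 equally likely choices, so probability 1/3; weight (5/13)·(1/3) = 5/39.
If it is in locker 3 (prior 1/13): the attendant has 2 equally likely choices, so probability 1/2; weight (1/13)·(1/2) = 1/26.
If it is in locker 4 (prior 3/13): the attendant has 2 equally likely choices, so probability 1/2; weight (3/13)·(1/2) = 3/26.
The weights sum to 11/39.
So P(the prize voucher in locker 4 | the attendant opened locker 1) = (3/26) / (11/39) = 9/22.

9/22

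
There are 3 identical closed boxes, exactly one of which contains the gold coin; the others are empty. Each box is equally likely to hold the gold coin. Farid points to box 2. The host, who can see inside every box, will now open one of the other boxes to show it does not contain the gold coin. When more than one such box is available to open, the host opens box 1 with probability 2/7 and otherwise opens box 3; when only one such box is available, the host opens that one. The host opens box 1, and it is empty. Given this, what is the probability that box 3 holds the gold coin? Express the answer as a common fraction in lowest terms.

7/9

Consider each possible location of the gold coin in turn.
If it is in box 1 (prior 1/3): the host opened box 1, so this case is ruled out; weight (1/3)·0 = 0.
If it is in box 2 (prior 1/3): box 1 is available, opened with probability 2/7; weight (1/3)·(2/7) = 2/21.
If it is in box 3 (prior 1/3): only box 1 is available, probability 1; weight (1/3)·1 = 1/3.
The weights sum to 3/7.
So P(the gold coin in box 3 | the host opened box 1) = (1/3) / (3/7) = 7/9.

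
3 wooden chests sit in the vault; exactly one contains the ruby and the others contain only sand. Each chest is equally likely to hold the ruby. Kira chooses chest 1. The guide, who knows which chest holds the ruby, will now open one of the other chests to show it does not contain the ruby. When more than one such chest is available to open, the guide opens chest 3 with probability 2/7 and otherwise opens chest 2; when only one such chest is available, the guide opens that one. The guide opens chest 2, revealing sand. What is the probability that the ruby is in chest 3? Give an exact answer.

7/12

Consider each possible location of the ruby in turn.
If it is in chest 1 (prior 1/3): chest 3 is available but not opened, probability 5/7; weight (1/3)·(5/7) = 5/21.
If it is in chest 2 (prior 1/3): the guide opened chest 2, so this case is ruled out; weight (1/3)·0 = 0.
If it is in chest 3 (prior 1/3): only chest 2 is available, probability 1; weight (1/3)·1 = 1/3.
The weights sum to 4/7.
So P(the ruby in chest 3 | the guide opened chest 2) = (1/3) / (4/7) = 7/12.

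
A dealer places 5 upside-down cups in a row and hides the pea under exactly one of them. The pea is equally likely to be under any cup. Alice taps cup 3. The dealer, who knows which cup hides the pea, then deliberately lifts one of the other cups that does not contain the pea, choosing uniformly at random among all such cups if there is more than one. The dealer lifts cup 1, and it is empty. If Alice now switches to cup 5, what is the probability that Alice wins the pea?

4/15

Apply Bayes' rule, conditioning on where the pea actually is.
If it is under cup 1 (prior 1/5): the dealer opened cup 1, so this case is ruled out; weight (1/5)·0 = 0.
If it is under any of cups 2, 4, and 5 (prior 1/5 each): the dealer has 3 equally likely choices, so probability 1/3; weight (1/5)·(1/3) = 1/15 each.
If it is under cup 3 (prior 1/5): the dealer has 4 equally likely choices, so probability 1/4; weight (1/5)·(1/4) = 1/20.
The weights sum to 1/4.
So P(the pea under cup 5 | the dealer opened cup 1) = (1/15) / (1/4) = 4/15.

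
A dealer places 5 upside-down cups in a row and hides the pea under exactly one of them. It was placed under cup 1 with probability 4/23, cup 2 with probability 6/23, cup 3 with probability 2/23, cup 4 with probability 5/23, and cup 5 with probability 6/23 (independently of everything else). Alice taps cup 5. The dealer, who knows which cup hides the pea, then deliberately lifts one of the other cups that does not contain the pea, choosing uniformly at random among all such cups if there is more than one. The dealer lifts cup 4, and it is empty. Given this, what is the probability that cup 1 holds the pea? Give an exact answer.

8/33

Condition on the true location of the pea.
If it is under cup 1 (prior 4/23): the dealer has 3 equally likely choices, so probability 1/3; weight (4/23)·(1/3) = 4/69.
If it is under cup 2 (prior 6/23): the dealer has 3 equally likely choices, so probability 1/3; weight (6/23)·(1/3) = 2/23.
If it is under cup 3 (prior 2/23): the dealer has 3 equally likely choices, so probability 1/3; weight (2/23)·(1/3) = 2/69.
If it is under cup 4 (prior 5/23): the dealer opened cup 4, so this case is ruled out; weight (5/23)·0 = 0.
If it is under cup 5 (prior 6/23): the dealer has 4 equally likely choices, so probability 1/4; weight (6/23)·(1/4) = 3/46.
The weights sum to 11/46.
So P(the pea under cup 1 | the dealer opened cup 4) = (4/69) / (11/46) = 8/33.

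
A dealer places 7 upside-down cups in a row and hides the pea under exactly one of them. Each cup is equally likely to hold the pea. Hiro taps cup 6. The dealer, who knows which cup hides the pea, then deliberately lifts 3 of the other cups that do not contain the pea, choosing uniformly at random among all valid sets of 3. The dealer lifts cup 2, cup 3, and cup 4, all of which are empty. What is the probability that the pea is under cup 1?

2/7

Consider each possible location of the pea in turn.
If it is under any of cups 1, 5, and 7 (prior 1/7 each): the dealer has 10 equally likely choices, so probability 1/10; weight (1/7)·(1/10) = 1/70 each.
If it is under any of cups 2, 3, and 4 (prior 1/7 each): that cup was opened and seen not to hold the prize — ruled out; weight (1/7)·0 = 0 each.
If it is under cup 6 (prior 1/7): the dealer has 20 equally likely choices, so probability 1/20; weight (1/7)·(1/20) = 1/140.
The weights sum to 1/20.
So P(the pea under cup 1 | the dealer opened cup 2, cup 3, and cup 4) = (1/70) / (1/20) = 2/7.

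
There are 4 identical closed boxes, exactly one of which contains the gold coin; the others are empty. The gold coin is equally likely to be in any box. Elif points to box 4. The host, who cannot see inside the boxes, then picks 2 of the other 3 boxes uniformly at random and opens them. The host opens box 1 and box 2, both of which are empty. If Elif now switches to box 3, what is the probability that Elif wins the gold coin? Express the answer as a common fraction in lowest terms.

Condition on the true location of the gold coin.
If it is in either of boxes 1 and 2 (prior 1/4 each): that box was opened and seen not to hold the prize — ruled out; weight (1/4)·0 = 0 each.
If it is in either of boxes 3 and 4 (prior 1/4 each): the host picks exactly this set with probability 1/3 regardless, and none is the prize; weight (1/4)·(1/3) = 1/12 each.
The weights sum to 1/6.
So P(the gold coin in box 3 | the host opened box 1 and box 2) = (1/12) / (1/6) = 1/2.

1/2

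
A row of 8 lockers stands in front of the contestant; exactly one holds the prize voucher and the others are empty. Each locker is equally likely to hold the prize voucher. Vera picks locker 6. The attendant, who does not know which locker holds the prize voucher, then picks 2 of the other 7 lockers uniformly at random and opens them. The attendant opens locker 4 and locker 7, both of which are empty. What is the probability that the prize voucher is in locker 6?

1/6

Consider each possible location of the prize voucher in turn.
If it is in any of lockers 1, 2, 3, 5, 6, and 8 (prior 1/8 each): the attendant picks exactly this set with probability 1/21 regardless, and none is the prize; weight (1/8)·(1/21) = 1/168 each.
If it is in either of lockers 4 and 7 (prior 1/8 each): that locker was opened and seen not to hold the prize — ruled out; weight (1/8)·0 = 0 each.
The weights sum to 1/28.
So P(the prize voucher in locker 6 | the attendant opened locker 4 and locker 7) = (1/168) / (1/28) = 1/6.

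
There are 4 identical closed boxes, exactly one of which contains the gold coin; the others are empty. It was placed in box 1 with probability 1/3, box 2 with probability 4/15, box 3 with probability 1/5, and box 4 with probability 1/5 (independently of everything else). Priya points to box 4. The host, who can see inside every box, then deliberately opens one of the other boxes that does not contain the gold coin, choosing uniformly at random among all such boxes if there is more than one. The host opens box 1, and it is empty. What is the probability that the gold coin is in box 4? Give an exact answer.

2/9

Consider each possible location of the gold coin in turn.
If it is in box 1 (prior 1/3): the host opened box 1, so this case is ruled out; weight (1/3)·0 = 0.
If it is in box 2 (prior 4/15): the host has 2 equally likely choices, so probability 1/2; weight (4/15)·(1/2) = 2/15.
If it is in box 3 (prior 1/5): the host has 2 equally likely choices, so probability 1/2; weight (1/5)·(1/2) = 1/10.
If it is in box 4 (prior 1/5): the host has 3 equally likely choices, so probability 1/3; weight (1/5)·(1/3) = 1/15.
The weights sum to 3/10.
So P(the gold coin in box 4 | the host opened box 1) = (1/15) / (3/10) = 2/9.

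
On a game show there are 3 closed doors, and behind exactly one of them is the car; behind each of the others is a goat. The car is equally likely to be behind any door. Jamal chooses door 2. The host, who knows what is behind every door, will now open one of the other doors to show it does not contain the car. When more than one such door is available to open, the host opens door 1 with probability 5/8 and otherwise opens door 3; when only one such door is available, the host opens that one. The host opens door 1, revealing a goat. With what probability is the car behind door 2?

Consider each possible location of the car in turn.
If it is behind door 1 (prior 1/3): the host opened door 1, so this case is ruled out; weight (1/3)·0 = 0.
If it is behind door 2 (prior 1/3): door 1 is available, opened with probability 5/8; weight (1/3)·(5/8) = 5/24.
If it is behind door 3 (prior 1/3): only door 1 is available, probability 1; weight (1/3)·1 = 1/3.
The weights sum to 13/24.
So P(the car behind door 2 | the host opened door 1) = (5/24) / (13/24) = 5/13.

5/13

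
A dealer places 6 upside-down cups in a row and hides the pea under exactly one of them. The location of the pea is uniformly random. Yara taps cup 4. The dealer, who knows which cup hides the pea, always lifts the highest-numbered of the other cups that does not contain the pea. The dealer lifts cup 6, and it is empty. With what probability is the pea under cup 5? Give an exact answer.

1/5

Consider each possible location of the pea in turn.
If it is under any of cups 1, 2, 3, 4, and 5 (prior 1/6 each): cup 6 is the highest-numbered option available, probability 1; weight (1/6)·1 = 1/6 each.
If it is under cup 6 (prior 1/6): the dealer opened cup 6, so this case is ruled out; weight (1/6)·0 = 0.
The weights sum to 5/6.
So P(the pea under cup 5 | the dealer opened cup 6) = (1/6) / (5/6) = 1/5.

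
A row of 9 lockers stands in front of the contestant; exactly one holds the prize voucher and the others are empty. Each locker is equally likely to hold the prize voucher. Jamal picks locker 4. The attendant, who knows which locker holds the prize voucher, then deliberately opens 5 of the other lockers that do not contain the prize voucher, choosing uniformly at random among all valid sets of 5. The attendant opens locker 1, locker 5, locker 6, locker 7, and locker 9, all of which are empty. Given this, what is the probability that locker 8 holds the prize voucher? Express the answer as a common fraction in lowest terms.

8/27

Apply Bayes' rule, conditioning on where the prize voucher actually is.
If it is in any of lockers 1, 5, 6, 7, and 9 (prior 1/9 each): that locker was opened and seen not to hold the prize — ruled out; weight (1/9)·0 = 0 each.
If it is in any of lockers 2, 3, and 8 (prior 1/9 each): the attendant has 21 equally likely choices, so probability 1/21; weight (1/9)·(1/21) = 1/189 each.
If it is in locker 4 (prior 1/9): the attendant has 56 equally likely choices, so probability 1/56; weight (1/9)·(1/56) = 1/504.
The weights sum to 1/56.
So P(the prize voucher in locker 8 | the attendant opened locker 1, locker 5, locker 6, locker 7, and locker 9) = (1/189) / (1/56) = 8/27.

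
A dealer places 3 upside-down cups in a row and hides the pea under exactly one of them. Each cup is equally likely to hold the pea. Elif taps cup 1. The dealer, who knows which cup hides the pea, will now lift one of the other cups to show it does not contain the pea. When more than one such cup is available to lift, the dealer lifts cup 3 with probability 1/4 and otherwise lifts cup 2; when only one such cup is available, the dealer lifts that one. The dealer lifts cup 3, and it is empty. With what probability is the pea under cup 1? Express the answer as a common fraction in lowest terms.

1/5

Apply Bayes' rule, conditioning on where the pea actually is.
If it is under cup 1 (prior 1/3): cup 3 is available, opened with probability 1/4; weight (1/3)·(1/4) = 1/12.
If it is under cup 2 (prior 1/3): only cup 3 is available, probability 1; weight (1/3)·1 = 1/3.
If it is under cup 3 (prior 1/3): the dealer opened cup 3, so this case is ruled out; weight (1/3)·0 = 0.
The weights sum to 5/12.
So P(the pea under cup 1 | the dealer opened cup 3) = (1/12) / (5/12) = 1/5.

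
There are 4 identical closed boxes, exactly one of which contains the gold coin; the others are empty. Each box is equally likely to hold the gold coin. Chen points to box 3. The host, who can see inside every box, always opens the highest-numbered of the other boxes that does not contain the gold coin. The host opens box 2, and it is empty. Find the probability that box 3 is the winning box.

0

Apply Bayes' rule, conditioning on where the gold coin actually is.
If it is in either of boxes 1 and 3 (prior 1/4 each): the host would have opened box 4 instead, probability 0; weight (1/4)·0 = 0 each.
If it is in box 2 (prior 1/4): the host opened box 2, so this case is ruled out; weight (1/4)·0 = 0.
If it is in box 4 (prior 1/4): box 2 is the highest-numbered option available, probability 1; weight (1/4)·1 = 1/4.
The weights sum to 1/4.
So P(the gold coin in box 3 | the host opened box 2) = 0 / (1/4) = 0.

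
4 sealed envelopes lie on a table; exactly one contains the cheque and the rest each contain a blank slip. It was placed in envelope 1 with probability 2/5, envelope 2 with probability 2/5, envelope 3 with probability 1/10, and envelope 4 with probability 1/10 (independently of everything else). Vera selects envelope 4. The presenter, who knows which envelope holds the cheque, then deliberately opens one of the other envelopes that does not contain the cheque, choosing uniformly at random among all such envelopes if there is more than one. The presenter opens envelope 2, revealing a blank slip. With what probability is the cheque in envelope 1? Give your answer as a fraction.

Condition on the true location of the cheque.
If it is in envelope 1 (prior 2/5): the presenter has 2 equally likely choices, so probability 1/2; weight (2/5)·(1/2) = 1/5.
If it is in envelope 2 (prior 2/5): the presenter opened envelope 2, so this case is ruled out; weight (2/5)·0 = 0.
If it is in envelope 3 (prior 1/10): the presenter has 2 equally likely choices, so probability 1/2; weight (1/10)·(1/2) = 1/20.
If it is in envelope 4 (prior 1/10): the presenter has 3 equally likely choices, so probability 1/3; weight (1/10)·(1/3) = 1/30.
The weights sum to 17/60.
So P(the cheque in envelope 1 | the presenter opened envelope 2) = (1/5) / (17/60) = 12/17.

12/17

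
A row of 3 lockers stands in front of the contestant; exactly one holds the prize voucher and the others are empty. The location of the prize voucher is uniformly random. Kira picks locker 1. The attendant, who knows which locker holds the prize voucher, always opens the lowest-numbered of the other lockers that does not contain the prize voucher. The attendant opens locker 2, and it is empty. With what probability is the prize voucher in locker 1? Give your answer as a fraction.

1/2

Consider each possible location of the prize voucher in turn.
If it is in either of lockers 1 and 3 (prior 1/3 each): locker 2 is the lowest-numbered option available, probability 1; weight (1/3)·1 = 1/3 each.
If it is in locker 2 (prior 1/3): the attendant opened locker 2, so this case is ruled out; weight (1/3)·0 = 0.
The weights sum to 2/3.
So P(the prize voucher in locker 1 | the attendant opened locker 2) = (1/3) / (2/3) = 1/2.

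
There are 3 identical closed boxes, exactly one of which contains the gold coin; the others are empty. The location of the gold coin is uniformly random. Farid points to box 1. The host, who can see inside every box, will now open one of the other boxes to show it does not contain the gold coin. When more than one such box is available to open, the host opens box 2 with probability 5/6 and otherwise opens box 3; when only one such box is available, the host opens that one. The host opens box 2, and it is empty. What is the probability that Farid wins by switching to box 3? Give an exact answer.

Condition on the true location of the gold coin.
If it is in box 1 (prior 1/3): box 2 is available, opened with probability 5/6; weight (1/3)·(5/6) = 5/18.
If it is in box 2 (prior 1/3): the host opened box 2, so this case is ruled out; weight (1/3)·0 = 0.
If it is in box 3 (prior 1/3): only box 2 is available, probability 1; weight (1/3)·1 = 1/3.
The weights sum to 11/18.
So P(the gold coin in box 3 | the host opened box 2) = (1/3) / (11/18) = 6/11.

6/11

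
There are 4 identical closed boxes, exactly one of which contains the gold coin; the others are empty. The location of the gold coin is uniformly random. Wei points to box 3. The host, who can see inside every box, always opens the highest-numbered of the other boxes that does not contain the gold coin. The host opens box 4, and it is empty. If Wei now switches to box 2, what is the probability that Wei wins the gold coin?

Condition on the true location of the gold coin.
If it is in any of boxes 1, 2, and 3 (prior 1/4 each): box 4 is the highest-numbered option available, probability 1; weight (1/4)·1 = 1/4 each.
If it is in box 4 (prior 1/4): the host opened box 4, so this case is ruled out; weight (1/4)·0 = 0.
The weights sum to 3/4.
So P(the gold coin in box 2 | the host opened box 4) = (1/4) / (3/4) = 1/3.

1/3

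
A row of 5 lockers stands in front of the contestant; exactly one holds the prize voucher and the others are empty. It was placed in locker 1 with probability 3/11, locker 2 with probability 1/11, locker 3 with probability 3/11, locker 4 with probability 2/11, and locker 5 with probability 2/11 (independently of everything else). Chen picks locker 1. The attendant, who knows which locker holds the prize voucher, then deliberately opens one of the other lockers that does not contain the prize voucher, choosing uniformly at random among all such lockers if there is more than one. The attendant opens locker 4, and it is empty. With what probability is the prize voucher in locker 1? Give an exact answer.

Condition on the true location of the prize voucher.
If it is in locker 1 (prior 3/11): the attendant has 4 equally likely choices, so probability 1/4; weight (3/11)·(1/4) = 3/44.
If it is in locker 2 (prior 1/11): the attendant has 3 equally likely choices, so probability 1/3; weight (1/11)·(1/3) = 1/33.
If it is in locker 3 (prior 3/11): the attendant has 3 equally likely choices, so probability 1/3; weight (3/11)·(1/3) = 1/11.
If it is in locker 4 (prior 2/11): the attendant opened locker 4, so this case is ruled out; weight (2/11)·0 = 0.
If it is in locker 5 (prior 2/11): the attendant has 3 equally likely choices, so probability 1/3; weight (2/11)·(1/3) = 2/33.
The weights sum to 1/4.
So P(the prize voucher in locker 1 | the attendant opened locker 4) = (3/44) / (1/4) = 3/11.

3/11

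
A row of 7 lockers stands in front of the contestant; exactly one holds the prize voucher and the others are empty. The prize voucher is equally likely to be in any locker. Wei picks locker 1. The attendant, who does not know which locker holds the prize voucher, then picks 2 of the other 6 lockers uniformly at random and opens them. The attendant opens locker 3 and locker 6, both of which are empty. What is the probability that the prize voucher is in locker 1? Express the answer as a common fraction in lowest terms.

Consider each possible location of the prize voucher in turn.
If it is in any of lockers 1, 2, 4, 5, and 7 (prior 1/7 each): the attendant picks exactly this set with probability 1/15 regardless, and none is the prize; weight (1/7)·(1/15) = 1/105 each.
If it is in either of lockers 3 and 6 (prior 1/7 each): that locker was opened and seen not to hold the prize — ruled out; weight (1/7)·0 = 0 each.
The weights sum to 1/21.
So P(the prize voucher in locker 1 | the attendant opened locker 3 and locker 6) = (1/105) / (1/21) = 1/5.

1/5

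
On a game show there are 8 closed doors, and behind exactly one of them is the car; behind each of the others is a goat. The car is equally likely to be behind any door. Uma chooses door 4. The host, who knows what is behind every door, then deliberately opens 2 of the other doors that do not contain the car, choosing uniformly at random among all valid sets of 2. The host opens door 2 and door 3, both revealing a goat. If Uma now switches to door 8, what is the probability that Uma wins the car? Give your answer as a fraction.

Apply Bayes' rule, conditioning on where the car actually is.
If it is behind any of doors 1, 5, 6, 7, and 8 (prior 1/8 each): the host has 15 equally likely choices, so probability 1/15; weight (1/8)·(1/15) = 1/120 each.
If it is behind either of doors 2 and 3 (prior 1/8 each): that door was opened and seen not to hold the prize — ruled out; weight (1/8)·0 = 0 each.
If it is behind door 4 (prior 1/8): the host has 21 equally likely choices, so probability 1/21; weight (1/8)·(1/21) = 1/168.
The weights sum to 1/21.
So P(the car behind door 8 | the host opened door 2 and door 3) = (1/120) / (1/21) = 7/40.

7/40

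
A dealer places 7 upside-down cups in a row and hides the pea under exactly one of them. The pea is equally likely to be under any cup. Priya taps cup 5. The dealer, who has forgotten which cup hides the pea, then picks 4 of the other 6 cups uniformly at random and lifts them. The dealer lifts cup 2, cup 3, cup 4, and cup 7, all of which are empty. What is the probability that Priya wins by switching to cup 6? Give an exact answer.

Consider each possible location of the pea in turn.
If it is under any of cups 1, 5, and 6 (prior 1/7 each): the dealer picks exactly this set with probability 1/15 regardless, and none is the prize; weight (1/7)·(1/15) = 1/105 each.
If it is under any of cups 2, 3, 4, and 7 (prior 1/7 each): that cup was opened and seen not to hold the prize — ruled out; weight (1/7)·0 = 0 each.
The weights sum to 1/35.
So P(the pea under cup 6 | the dealer opened cup 2, cup 3, cup 4, and cup 7) = (1/105) / (1/35) = 1/3.

1/3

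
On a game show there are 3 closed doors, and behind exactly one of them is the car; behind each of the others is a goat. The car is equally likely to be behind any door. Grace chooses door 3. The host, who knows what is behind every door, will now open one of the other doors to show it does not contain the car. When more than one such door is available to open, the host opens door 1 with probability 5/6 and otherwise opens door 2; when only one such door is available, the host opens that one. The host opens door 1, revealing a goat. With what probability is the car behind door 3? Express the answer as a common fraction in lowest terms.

5/11

Condition on the true location of the car.
If it is behind door 1 (prior 1/3): the host opened door 1, so this case is ruled out; weight (1/3)·0 = 0.
If it is behind door 2 (prior 1/3): only door 1 is available, probability 1; weight (1/3)·1 = 1/3.
If it is behind door 3 (prior 1/3): door 1 is available, opened with probability 5/6; weight (1/3)·(5/6) = 5/18.
The weights sum to 11/18.
So P(the car behind door 3 | the host opened door 1) = (5/18) / (11/18) = 5/11.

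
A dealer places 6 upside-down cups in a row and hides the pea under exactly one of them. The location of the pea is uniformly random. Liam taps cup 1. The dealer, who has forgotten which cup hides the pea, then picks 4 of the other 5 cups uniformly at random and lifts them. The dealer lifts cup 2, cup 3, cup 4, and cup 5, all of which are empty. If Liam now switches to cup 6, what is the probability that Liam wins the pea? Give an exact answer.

1/2

Condition on the true location of the pea.
If it is under either of cups 1 and 6 (prior 1/6 each): the dealer picks exactly this set with probability 1/5 regardless, and none is the prize; weight (1/6)·(1/5) = 1/30 each.
If it is under any of cups 2, 3, 4, and 5 (prior 1/6 each): that cup was opened and seen not to hold the prize — ruled out; weight (1/6)·0 = 0 each.
The weights sum to 1/15.
So P(the pea under cup 6 | the dealer opened cup 2, cup 3, cup 4, and cup 5) = (1/30) / (1/15) = 1/2.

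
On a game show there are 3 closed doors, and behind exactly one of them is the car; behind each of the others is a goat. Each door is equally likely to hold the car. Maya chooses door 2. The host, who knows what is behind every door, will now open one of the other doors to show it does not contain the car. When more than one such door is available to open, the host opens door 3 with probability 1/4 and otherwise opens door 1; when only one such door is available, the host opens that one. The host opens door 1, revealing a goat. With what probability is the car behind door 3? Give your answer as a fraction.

Consider each possible location of the car in turn.
If it is behind door 1 (prior 1/3): the host opened door 1, so this case is ruled out; weight (1/3)·0 = 0.
If it is behind door 2 (prior 1/3): door 3 is available but not opened, probability 3/4; weight (1/3)·(3/4) = 1/4.
If it is behind door 3 (prior 1/3): only door 1 is available, probability 1; weight (1/3)·1 = 1/3.
The weights sum to 7/12.
So P(the car behind door 3 | the host opened door 1) = (1/3) / (7/12) = 4/7.

4/7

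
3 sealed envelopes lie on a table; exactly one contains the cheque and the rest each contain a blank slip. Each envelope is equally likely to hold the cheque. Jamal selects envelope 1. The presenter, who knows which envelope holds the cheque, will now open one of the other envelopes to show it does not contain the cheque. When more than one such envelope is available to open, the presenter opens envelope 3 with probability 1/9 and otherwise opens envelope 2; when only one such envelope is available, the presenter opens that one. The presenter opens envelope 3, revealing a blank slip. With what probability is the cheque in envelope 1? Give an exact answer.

1/10

Apply Bayes' rule, conditioning on where the cheque actually is.
If it is in envelope 1 (prior 1/3): envelope 3 is available, opened with probability 1/9; weight (1/3)·(1/9) = 1/27.
If it is in envelope 2 (prior 1/3): only envelope 3 is available, probability 1; weight (1/3)·1 = 1/3.
If it is in envelope 3 (prior 1/3): the presenter opened envelope 3, so this case is ruled out; weight (1/3)·0 = 0.
The weights sum to 10/27.
So P(the cheque in envelope 1 | the presenter opened envelope 3) = (1/27) / (10/27) = 1/10.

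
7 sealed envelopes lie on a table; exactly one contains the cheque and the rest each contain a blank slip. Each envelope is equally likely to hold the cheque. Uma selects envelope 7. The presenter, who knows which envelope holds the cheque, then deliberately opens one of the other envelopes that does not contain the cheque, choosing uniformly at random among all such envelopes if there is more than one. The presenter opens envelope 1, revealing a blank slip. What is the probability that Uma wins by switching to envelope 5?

Condition on the true location of the cheque.
If it is in envelope 1 (prior 1/7): the presenter opened envelope 1, so this case is ruled out; weight (1/7)·0 = 0.
If it is in any of envelopes 2, 3, 4, 5, and 6 (prior 1/7 each): the presenter has 5 equally likely choices, so probability 1/5; weight (1/7)·(1/5) = 1/35 each.
If it is in envelope 7 (prior 1/7): the presenter has 6 equally likely choices, so probability 1/6; weight (1/7)·(1/6) = 1/42.
The weights sum to 1/6.
So P(the cheque in envelope 5 | the presenter opened envelope 1) = (1/35) / (1/6) = 6/35.

6/35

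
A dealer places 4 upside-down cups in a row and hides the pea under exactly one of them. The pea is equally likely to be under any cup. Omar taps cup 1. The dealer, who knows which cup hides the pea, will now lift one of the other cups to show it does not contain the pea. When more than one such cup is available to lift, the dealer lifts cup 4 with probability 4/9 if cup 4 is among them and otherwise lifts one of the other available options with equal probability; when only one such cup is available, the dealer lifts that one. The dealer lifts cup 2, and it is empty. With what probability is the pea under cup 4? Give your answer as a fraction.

3/8

Apply Bayes' rule, conditioning on where the pea actually is.
If it is under cup 1 (prior 1/4): cup 4 is available but not opened; cup 2 gets probability (1 − 4/9)/2 = 5/18; weight (1/4)·(5/18) = 5/72.
If it is under cup 2 (prior 1/4): the dealer opened cup 2, so this case is ruled out; weight (1/4)·0 = 0.
If it is under cup 3 (prior 1/4): cup 4 is available but not opened, probability 5/9; weight (1/4)·(5/9) = 5/36.
If it is under cup 4 (prior 1/4): cup 4 holds the prize so is unavailable; the dealer chooses uniformly among the 2 others, probability 1/2; weight (1/4)·(1/2) = 1/8.
The weights sum to 1/3.
So P(the pea under cup 4 | the dealer opened cup 2) = (1/8) / (1/3) = 3/8.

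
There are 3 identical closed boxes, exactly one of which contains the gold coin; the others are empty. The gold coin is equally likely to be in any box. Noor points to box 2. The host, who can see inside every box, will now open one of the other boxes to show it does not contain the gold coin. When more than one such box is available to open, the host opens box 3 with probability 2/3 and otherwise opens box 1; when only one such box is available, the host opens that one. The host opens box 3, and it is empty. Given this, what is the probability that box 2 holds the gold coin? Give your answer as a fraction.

2/5

Consider each possible location of the gold coin in turn.
If it is in box 1 (prior 1/3): only box 3 is available, probability 1; weight (1/3)·1 = 1/3.
If it is in box 2 (prior 1/3): box 3 is available, opened with probability 2/3; weight (1/3)·(2/3) = 2/9.
If it is in box 3 (prior 1/3): the host opened box 3, so this case is ruled out; weight (1/3)·0 = 0.
The weights sum to 5/9.
So P(the gold coin in box 2 | the host opened box 3) = (2/9) / (5/9) = 2/5.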